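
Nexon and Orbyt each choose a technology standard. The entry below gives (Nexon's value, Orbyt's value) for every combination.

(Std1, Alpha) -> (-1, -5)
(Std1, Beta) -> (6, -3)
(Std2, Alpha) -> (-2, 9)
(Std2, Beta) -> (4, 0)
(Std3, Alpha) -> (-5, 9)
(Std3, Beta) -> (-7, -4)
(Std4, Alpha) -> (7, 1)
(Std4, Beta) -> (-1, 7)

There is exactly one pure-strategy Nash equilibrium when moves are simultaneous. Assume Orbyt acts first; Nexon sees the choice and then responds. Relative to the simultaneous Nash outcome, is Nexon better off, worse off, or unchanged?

Solve by backward induction (Orbyt leads).
- Alpha → Nexon plays Std4 (best of -1, -2, -5, 7); Orbyt gets 1.
- Beta → Nexon plays Std1 (best of 6, 4, -7, -1); Orbyt gets -3.
Maximizing over 1, -3, Orbyt chooses Alpha. Subgame-perfect outcome: (Std4, Alpha) with payoffs (7, 1).
For the simultaneous game, intersect best replies.
Nexon's best replies: Alpha→Std4; Beta→Std1.
Orbyt's best replies: Std1→Beta; Std2→Alpha; Std3→Alpha; Std4→Beta.
The unique mutual best reply is (Std1, Beta), giving (6, -3).
Nexon earns 7 sequentially versus 6 at the Nash outcome: better off.

better off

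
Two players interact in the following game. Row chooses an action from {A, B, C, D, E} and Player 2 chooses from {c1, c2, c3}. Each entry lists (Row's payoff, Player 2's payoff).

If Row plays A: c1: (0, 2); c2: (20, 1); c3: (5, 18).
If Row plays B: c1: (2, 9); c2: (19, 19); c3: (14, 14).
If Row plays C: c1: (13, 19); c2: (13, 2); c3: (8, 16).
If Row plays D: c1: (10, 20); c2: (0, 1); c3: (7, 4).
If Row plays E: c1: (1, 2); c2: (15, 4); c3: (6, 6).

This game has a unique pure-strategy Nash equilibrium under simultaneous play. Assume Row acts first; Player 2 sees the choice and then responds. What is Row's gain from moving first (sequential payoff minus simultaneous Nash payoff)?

Work backward from Player 2's decision.
- A: BR = c3, leader payoff 5.
- B: BR = c2, leader payoff 19.
- C: BR = c1, leader payoff 13.
- D: BR = c1, leader payoff 10.
- E: BR = c3, leader payoff 6.
Row's induced payoffs are 5, 19, 13, 10, 6, so Row commits to B. Subgame-perfect outcome: (B, c2) with payoffs (19, 19).
For the simultaneous game, intersect best replies.
Row's best replies: c1→C; c2→A; c3→B.
Player 2's best replies: A→c3; B→c2; C→c1; D→c1; E→c3.
The unique mutual best reply is (C, c1), giving (13, 19).
Row's commitment gain: 19 − 13 = 6.

6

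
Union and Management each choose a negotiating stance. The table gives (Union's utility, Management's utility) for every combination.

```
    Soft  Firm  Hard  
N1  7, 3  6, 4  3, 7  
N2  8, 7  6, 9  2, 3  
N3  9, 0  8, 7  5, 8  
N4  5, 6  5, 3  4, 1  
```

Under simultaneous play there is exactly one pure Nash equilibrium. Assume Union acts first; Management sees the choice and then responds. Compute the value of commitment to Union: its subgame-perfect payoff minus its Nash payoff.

1

Management best-responds to each possible Union move:
- N1: BR = Hard, leader payoff 3.
- N2: BR = Firm, leader payoff 6.
- N3: BR = Hard, leader payoff 5.
- N4: BR = Soft, leader payoff 5.
Maximizing over 3, 6, 5, 5, Union chooses N2. Subgame-perfect outcome: (N2, Firm) with payoffs (6, 9).
Under simultaneous play:
Union's best replies: Soft→N3; Firm→N3; Hard→N3.
Management's best replies: N1→Hard; N2→Firm; N3→Hard; N4→Soft.
Only (N3, Hard) has each player best-responding; Nash payoffs (5, 8).
Union's commitment gain: 6 − 5 = 1.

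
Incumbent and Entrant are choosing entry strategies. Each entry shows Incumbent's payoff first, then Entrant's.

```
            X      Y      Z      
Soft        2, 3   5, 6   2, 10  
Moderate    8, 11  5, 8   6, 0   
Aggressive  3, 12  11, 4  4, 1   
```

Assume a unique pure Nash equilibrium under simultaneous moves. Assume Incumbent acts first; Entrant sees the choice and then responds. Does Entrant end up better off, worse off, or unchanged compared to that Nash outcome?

Work backward from Entrant's decision.
- Soft: BR = Z, leader payoff 2.
- Moderate: BR = X, leader payoff 8.
- Aggressive: BR = X, leader payoff 3.
Maximizing over 2, 8, 3, Incumbent chooses Moderate. Subgame-perfect outcome: (Moderate, X) with payoffs (8, 11).
Now find the simultaneous Nash equilibrium.
Incumbent's best replies: X→Moderate; Y→Aggressive; Z→Moderate.
Entrant's best replies: Soft→Z; Moderate→X; Aggressive→X.
Only (Moderate, X) has each player best-responding; Nash payoffs (8, 11).
Entrant earns 11 sequentially versus 11 at the Nash outcome: unchanged.

unchanged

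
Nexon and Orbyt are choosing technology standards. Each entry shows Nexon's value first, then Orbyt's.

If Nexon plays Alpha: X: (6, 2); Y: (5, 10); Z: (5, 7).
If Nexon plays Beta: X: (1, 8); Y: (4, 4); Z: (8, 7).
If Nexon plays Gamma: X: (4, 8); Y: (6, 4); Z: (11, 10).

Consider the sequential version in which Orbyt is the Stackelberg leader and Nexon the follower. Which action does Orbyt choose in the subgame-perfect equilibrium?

Z

Work backward from Nexon's decision.
- X → Nexon plays Alpha (best of 6, 1, 4); Orbyt gets 2.
- Y → Nexon plays Gamma (best of 5, 4, 6); Orbyt gets 4.
- Z → Nexon plays Gamma (best of 5, 8, 11); Orbyt gets 10.
Among 2, 4, 10, the best is 10 at Z. Subgame-perfect outcome: (Gamma, Z) with payoffs (11, 10).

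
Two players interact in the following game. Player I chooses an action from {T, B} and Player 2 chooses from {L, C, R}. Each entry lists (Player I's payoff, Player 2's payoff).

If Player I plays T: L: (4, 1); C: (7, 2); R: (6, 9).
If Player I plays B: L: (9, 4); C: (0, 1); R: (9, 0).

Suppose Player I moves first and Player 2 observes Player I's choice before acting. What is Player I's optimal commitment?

Work backward from Player 2's decision.
- T → Player 2 plays R (best of 1, 2, 9); Player I gets 6.
- B → Player 2 plays L (best of 4, 1, 0); Player I gets 9.
Maximizing over 6, 9, Player I chooses B. Subgame-perfect outcome: (B, L) with payoffs (9, 4).

B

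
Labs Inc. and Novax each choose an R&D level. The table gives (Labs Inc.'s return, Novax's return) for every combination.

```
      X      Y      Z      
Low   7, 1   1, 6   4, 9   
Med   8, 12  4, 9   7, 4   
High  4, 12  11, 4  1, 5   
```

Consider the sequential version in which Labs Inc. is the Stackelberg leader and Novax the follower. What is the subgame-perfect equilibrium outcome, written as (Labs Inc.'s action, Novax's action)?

(Med, X)

Solve by backward induction (Labs Inc. leads).
- Low: Novax compares 1, 6, 9 and picks Z; Labs Inc. would get 4.
- Med: Novax compares 12, 9, 4 and picks X; Labs Inc. would get 8.
- High: Novax compares 12, 4, 5 and picks X; Labs Inc. would get 4.
Among 4, 8, 4, the best is 8 at Med. Subgame-perfect outcome: (Med, X) with payoffs (8, 12).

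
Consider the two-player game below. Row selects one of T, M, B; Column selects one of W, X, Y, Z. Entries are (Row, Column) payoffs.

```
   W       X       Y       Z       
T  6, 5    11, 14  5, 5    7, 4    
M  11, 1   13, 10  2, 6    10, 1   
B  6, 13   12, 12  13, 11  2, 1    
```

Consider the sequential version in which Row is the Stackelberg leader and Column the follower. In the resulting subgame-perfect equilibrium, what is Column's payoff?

10

Column best-responds to each possible Row move:
- T: Column compares 5, 14, 5, 4 and picks X; Row would get 11.
- M: Column compares 1, 10, 6, 1 and picks X; Row would get 13.
- B: Column compares 13, 12, 11, 1 and picks W; Row would get 6.
Among 11, 13, 6, the best is 13 at M. Subgame-perfect outcome: (M, X) with payoffs (13, 10).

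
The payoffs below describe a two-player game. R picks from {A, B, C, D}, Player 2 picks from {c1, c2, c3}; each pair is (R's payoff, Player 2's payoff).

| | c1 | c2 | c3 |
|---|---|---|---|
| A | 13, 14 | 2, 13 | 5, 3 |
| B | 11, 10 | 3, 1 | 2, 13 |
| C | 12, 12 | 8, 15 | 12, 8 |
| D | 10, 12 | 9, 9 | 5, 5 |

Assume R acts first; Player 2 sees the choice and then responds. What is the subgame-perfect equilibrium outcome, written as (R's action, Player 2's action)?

(A, c1)

Work backward from Player 2's decision.
- A → Player 2 plays c1 (best of 14, 13, 3); R gets 13.
- B → Player 2 plays c3 (best of 10, 1, 13); R gets 2.
- C → Player 2 plays c2 (best of 12, 15, 8); R gets 8.
- D → Player 2 plays c1 (best of 12, 9, 5); R gets 10.
Maximizing over 13, 2, 8, 10, R chooses A. Subgame-perfect outcome: (A, c1) with payoffs (13, 14).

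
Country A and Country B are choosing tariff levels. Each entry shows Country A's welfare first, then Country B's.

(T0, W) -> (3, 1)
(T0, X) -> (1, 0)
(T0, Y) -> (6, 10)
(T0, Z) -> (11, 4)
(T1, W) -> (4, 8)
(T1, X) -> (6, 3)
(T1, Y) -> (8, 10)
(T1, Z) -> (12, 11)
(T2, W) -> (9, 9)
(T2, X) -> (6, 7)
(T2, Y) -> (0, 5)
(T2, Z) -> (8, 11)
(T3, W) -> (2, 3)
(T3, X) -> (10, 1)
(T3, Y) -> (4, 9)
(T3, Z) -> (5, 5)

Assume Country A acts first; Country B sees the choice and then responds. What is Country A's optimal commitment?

T1

Solve by backward induction (Country A leads).
- T0: BR = Y, leader payoff 6.
- T1: BR = Z, leader payoff 12.
- T2: BR = Z, leader payoff 8.
- T3: BR = Y, leader payoff 4.
Country A's induced payoffs are 6, 12, 8, 4, so Country A commits to T1. Subgame-perfect outcome: (T1, Z) with payoffs (12, 11).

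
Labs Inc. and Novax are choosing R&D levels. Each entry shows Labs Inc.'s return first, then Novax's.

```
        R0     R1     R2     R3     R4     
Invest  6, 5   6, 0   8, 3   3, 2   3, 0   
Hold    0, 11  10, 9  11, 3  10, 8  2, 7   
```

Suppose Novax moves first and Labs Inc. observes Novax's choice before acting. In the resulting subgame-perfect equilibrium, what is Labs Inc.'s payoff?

10

Work backward from Labs Inc.'s decision.
- R0: BR = Invest, leader payoff 5.
- R1: BR = Hold, leader payoff 9.
- R2: BR = Hold, leader payoff 3.
- R3: BR = Hold, leader payoff 8.
- R4: BR = Invest, leader payoff 0.
Maximizing over 5, 9, 3, 8, 0, Novax chooses R1. Subgame-perfect outcome: (Hold, R1) with payoffs (10, 9).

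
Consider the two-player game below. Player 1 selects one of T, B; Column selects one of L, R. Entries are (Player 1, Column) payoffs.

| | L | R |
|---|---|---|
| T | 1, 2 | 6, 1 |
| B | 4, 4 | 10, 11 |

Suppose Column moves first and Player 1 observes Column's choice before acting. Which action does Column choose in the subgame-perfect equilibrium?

Backward induction with Column moving first.
- L: BR = B, leader payoff 4.
- R: BR = B, leader payoff 11.
Column's induced payoffs are 4, 11, so Column commits to R. Subgame-perfect outcome: (B, R) with payoffs (10, 11).

R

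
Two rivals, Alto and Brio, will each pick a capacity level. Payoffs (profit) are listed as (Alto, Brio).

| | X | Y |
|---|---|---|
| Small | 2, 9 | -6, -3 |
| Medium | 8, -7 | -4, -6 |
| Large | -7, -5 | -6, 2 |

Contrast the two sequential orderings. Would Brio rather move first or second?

second

If Alto leads: Brio's best replies are Small→X, Medium→Y, Large→Y; Alto's induced payoffs 2, -4, -6; outcome (Small, X), payoffs (2, 9).
If Brio leads: Alto's best replies are X→Medium, Y→Medium; Brio's induced payoffs -7, -6; outcome (Medium, Y), payoffs (-4, -6).
Brio gets -6 moving first and 9 moving second, so Brio prefers to move second.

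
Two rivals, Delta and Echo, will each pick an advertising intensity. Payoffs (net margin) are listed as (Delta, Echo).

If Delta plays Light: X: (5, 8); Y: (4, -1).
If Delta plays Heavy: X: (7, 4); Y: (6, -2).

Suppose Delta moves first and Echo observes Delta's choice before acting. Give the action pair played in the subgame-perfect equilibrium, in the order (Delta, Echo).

(Heavy, X)

Solve by backward induction (Delta leads).
- Light → Echo plays X (best of 8, -1); Delta gets 5.
- Heavy → Echo plays X (best of 4, -2); Delta gets 7.
Delta's induced payoffs are 5, 7, so Delta commits to Heavy. Subgame-perfect outcome: (Heavy, X) with payoffs (7, 4).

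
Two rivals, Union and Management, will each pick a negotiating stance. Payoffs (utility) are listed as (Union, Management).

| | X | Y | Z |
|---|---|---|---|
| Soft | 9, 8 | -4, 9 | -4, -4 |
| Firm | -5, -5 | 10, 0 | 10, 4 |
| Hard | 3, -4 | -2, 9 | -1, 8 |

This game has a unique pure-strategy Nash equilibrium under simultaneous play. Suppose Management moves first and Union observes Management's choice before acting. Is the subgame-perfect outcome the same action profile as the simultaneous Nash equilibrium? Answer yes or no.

no

Work backward from Union's decision.
- X → Union plays Soft (best of 9, -5, 3); Management gets 8.
- Y → Union plays Firm (best of -4, 10, -2); Management gets 0.
- Z → Union plays Firm (best of -4, 10, -1); Management gets 4.
Management's induced payoffs are 8, 0, 4, so Management commits to X. Subgame-perfect outcome: (Soft, X) with payoffs (9, 8).
Now find the simultaneous Nash equilibrium.
Union's best replies: X→Soft; Y→Firm; Z→Firm.
Management's best replies: Soft→Y; Firm→Z; Hard→Y.
The unique mutual best reply is (Firm, Z), giving (10, 4).
Sequential outcome (Soft, X) differs from the Nash profile (Firm, Z).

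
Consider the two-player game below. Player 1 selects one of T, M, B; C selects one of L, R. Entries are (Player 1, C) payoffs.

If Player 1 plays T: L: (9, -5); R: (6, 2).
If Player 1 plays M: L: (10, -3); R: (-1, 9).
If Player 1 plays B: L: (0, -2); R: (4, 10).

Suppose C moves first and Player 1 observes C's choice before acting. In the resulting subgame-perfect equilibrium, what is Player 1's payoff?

6

Backward induction with C moving first.
- L → Player 1 plays M (best of 9, 10, 0); C gets -3.
- R → Player 1 plays T (best of 6, -1, 4); C gets 2.
Among -3, 2, the best is 2 at R. Subgame-perfect outcome: (T, R) with payoffs (6, 2).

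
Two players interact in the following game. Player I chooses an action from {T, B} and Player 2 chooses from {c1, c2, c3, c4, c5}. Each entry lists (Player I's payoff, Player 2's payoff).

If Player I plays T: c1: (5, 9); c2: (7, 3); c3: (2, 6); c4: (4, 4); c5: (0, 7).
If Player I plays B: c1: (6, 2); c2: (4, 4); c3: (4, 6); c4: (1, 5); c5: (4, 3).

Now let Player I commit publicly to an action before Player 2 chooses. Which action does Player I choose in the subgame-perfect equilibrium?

T

Backward induction with Player I moving first.
- T: Player 2 compares 9, 3, 6, 4, 7 and picks c1; Player I would get 5.
- B: Player 2 compares 2, 4, 6, 5, 3 and picks c3; Player I would get 4.
Player I's induced payoffs are 5, 4, so Player I commits to T. Subgame-perfect outcome: (T, c1) with payoffs (5, 9).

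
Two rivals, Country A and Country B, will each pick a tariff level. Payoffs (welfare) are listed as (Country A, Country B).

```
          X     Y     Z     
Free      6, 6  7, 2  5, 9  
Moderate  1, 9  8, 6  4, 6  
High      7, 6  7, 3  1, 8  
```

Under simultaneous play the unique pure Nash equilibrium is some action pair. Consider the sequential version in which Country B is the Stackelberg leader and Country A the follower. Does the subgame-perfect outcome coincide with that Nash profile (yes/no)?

Backward induction with Country B moving first.
- X: Country A compares 6, 1, 7 and picks High; Country B would get 6.
- Y: Country A compares 7, 8, 7 and picks Moderate; Country B would get 6.
- Z: Country A compares 5, 4, 1 and picks Free; Country B would get 9.
Country B's induced payoffs are 6, 6, 9, so Country B commits to Z. Subgame-perfect outcome: (Free, Z) with payoffs (5, 9).
Now find the simultaneous Nash equilibrium.
Country A's best replies: X→High; Y→Moderate; Z→Free.
Country B's best replies: Free→Z; Moderate→X; High→Z.
Only (Free, Z) has each player best-responding; Nash payoffs (5, 9).
Sequential outcome (Free, Z) coincides with the Nash profile (Free, Z).

yes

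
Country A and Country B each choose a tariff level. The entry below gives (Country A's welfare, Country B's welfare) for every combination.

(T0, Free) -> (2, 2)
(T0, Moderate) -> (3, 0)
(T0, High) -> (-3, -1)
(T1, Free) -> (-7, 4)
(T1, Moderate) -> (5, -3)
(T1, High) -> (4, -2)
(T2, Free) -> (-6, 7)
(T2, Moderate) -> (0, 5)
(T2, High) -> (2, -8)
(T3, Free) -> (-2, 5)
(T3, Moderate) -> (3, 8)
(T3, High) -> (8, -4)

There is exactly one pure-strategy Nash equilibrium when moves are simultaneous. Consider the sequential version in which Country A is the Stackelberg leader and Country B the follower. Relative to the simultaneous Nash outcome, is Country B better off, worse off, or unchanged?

Solve by backward induction (Country A leads).
- T0 → Country B plays Free (best of 2, 0, -1); Country A gets 2.
- T1 → Country B plays Free (best of 4, -3, -2); Country A gets -7.
- T2 → Country B plays Free (best of 7, 5, -8); Country A gets -6.
- T3 → Country B plays Moderate (best of 5, 8, -4); Country A gets 3.
Among 2, -7, -6, 3, the best is 3 at T3. Subgame-perfect outcome: (T3, Moderate) with payoffs (3, 8).
Under simultaneous play:
Country A's best replies: Free→T0; Moderate→T1; High→T3.
Country B's best replies: T0→Free; T1→Free; T2→Free; T3→Moderate.
The unique mutual best reply is (T0, Free), giving (2, 2).
Country B earns 8 sequentially versus 2 at the Nash outcome: better off.

better off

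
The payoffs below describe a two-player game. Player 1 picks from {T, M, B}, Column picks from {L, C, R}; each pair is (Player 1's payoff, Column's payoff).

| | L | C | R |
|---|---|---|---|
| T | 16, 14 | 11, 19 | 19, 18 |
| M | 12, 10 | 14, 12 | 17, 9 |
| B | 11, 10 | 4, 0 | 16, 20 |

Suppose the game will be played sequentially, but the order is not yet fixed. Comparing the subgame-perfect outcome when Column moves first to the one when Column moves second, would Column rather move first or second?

If Player 1 leads: Column's best replies are T→C, M→C, B→R; Player 1's induced payoffs 11, 14, 16; outcome (B, R), payoffs (16, 20).
If Column leads: Player 1's best replies are L→T, C→M, R→T; Column's induced payoffs 14, 12, 18; outcome (T, R), payoffs (19, 18).
Column gets 18 moving first and 20 moving second, so Column prefers to move second.

second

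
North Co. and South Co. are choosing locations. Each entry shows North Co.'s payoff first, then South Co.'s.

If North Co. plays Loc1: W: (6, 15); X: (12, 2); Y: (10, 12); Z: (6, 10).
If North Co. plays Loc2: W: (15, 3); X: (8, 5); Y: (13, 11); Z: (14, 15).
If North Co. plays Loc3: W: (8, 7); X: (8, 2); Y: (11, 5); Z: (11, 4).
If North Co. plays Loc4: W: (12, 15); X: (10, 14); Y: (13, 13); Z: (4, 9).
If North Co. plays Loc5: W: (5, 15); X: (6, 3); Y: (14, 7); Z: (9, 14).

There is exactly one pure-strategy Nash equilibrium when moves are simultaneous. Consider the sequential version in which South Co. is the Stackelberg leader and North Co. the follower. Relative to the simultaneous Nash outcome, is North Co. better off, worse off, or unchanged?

Solve by backward induction (South Co. leads).
- W: BR = Loc2, leader payoff 3.
- X: BR = Loc1, leader payoff 2.
- Y: BR = Loc5, leader payoff 7.
- Z: BR = Loc2, leader payoff 15.
Among 3, 2, 7, 15, the best is 15 at Z. Subgame-perfect outcome: (Loc2, Z) with payoffs (14, 15).
Now find the simultaneous Nash equilibrium.
North Co.'s best replies: W→Loc2; X→Loc1; Y→Loc5; Z→Loc2.
South Co.'s best replies: Loc1→W; Loc2→Z; Loc3→W; Loc4→W; Loc5→W.
The unique mutual best reply is (Loc2, Z), giving (14, 15).
North Co. earns 14 sequentially versus 14 at the Nash outcome: unchanged.

unchanged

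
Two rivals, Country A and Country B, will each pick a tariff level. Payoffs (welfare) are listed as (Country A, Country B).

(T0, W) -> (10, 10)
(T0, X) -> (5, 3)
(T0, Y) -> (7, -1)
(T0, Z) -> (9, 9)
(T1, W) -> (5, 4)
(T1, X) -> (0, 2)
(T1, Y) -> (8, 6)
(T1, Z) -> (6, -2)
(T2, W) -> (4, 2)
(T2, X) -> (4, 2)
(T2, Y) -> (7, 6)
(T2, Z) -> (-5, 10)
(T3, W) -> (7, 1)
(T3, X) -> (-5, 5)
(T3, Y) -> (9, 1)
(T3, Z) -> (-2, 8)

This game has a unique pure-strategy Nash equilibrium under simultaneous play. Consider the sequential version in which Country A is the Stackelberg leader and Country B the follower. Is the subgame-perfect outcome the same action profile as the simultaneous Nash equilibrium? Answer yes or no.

yes

Work backward from Country B's decision.
- T0 → Country B plays W (best of 10, 3, -1, 9); Country A gets 10.
- T1 → Country B plays Y (best of 4, 2, 6, -2); Country A gets 8.
- T2 → Country B plays Z (best of 2, 2, 6, 10); Country A gets -5.
- T3 → Country B plays Z (best of 1, 5, 1, 8); Country A gets -2.
Among 10, 8, -5, -2, the best is 10 at T0. Subgame-perfect outcome: (T0, W) with payoffs (10, 10).
For the simultaneous game, intersect best replies.
Country A's best replies: W→T0; X→T0; Y→T3; Z→T0.
Country B's best replies: T0→W; T1→Y; T2→Z; T3→Z.
Only (T0, W) has each player best-responding; Nash payoffs (10, 10).
Sequential outcome (T0, W) coincides with the Nash profile (T0, W).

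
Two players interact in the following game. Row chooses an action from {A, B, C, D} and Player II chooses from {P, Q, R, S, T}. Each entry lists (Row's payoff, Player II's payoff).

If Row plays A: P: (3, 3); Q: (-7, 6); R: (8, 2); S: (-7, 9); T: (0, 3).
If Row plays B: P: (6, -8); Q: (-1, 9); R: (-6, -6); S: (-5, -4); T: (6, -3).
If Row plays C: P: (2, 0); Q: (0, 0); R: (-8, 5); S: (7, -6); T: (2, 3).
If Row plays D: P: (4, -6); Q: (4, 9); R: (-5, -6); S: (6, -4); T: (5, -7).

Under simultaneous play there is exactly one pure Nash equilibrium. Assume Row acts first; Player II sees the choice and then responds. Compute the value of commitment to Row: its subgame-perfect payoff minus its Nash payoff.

Backward induction with Row moving first.
- A: Player II compares 3, 6, 2, 9, 3 and picks S; Row would get -7.
- B: Player II compares -8, 9, -6, -4, -3 and picks Q; Row would get -1.
- C: Player II compares 0, 0, 5, -6, 3 and picks R; Row would get -8.
- D: Player II compares -6, 9, -6, -4, -7 and picks Q; Row would get 4.
Among -7, -1, -8, 4, the best is 4 at D. Subgame-perfect outcome: (D, Q) with payoffs (4, 9).
Now find the simultaneous Nash equilibrium.
Row's best replies: P→B; Q→D; R→A; S→C; T→B.
Player II's best replies: A→S; B→Q; C→R; D→Q.
Only (D, Q) has each player best-responding; Nash payoffs (4, 9).
Row's commitment gain: 4 − 4 = 0.

0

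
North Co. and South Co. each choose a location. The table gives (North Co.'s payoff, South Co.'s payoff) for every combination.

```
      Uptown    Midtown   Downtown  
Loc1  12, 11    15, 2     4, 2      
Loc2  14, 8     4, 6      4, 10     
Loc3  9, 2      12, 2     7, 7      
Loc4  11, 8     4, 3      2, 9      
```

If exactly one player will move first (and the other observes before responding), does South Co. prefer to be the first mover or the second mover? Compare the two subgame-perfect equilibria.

If North Co. leads: South Co.'s best replies are Loc1→Uptown, Loc2→Downtown, Loc3→Downtown, Loc4→Downtown; North Co.'s induced payoffs 12, 4, 7, 2; outcome (Loc1, Uptown), payoffs (12, 11).
If South Co. leads: North Co.'s best replies are Uptown→Loc2, Midtown→Loc1, Downtown→Loc3; South Co.'s induced payoffs 8, 2, 7; outcome (Loc2, Uptown), payoffs (14, 8).
South Co. gets 8 moving first and 11 moving second, so South Co. prefers to move second.

second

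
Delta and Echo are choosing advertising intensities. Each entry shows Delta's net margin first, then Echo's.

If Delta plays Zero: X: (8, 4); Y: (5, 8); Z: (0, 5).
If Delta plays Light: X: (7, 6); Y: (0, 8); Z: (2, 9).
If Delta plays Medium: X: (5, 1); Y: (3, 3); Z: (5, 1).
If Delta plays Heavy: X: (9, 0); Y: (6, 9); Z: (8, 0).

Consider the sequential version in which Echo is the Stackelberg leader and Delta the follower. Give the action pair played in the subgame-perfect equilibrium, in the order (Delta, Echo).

Solve by backward induction (Echo leads).
- X: Delta compares 8, 7, 5, 9 and picks Heavy; Echo would get 0.
- Y: Delta compares 5, 0, 3, 6 and picks Heavy; Echo would get 9.
- Z: Delta compares 0, 2, 5, 8 and picks Heavy; Echo would get 0.
Maximizing over 0, 9, 0, Echo chooses Y. Subgame-perfect outcome: (Heavy, Y) with payoffs (6, 9).

(Heavy, Y)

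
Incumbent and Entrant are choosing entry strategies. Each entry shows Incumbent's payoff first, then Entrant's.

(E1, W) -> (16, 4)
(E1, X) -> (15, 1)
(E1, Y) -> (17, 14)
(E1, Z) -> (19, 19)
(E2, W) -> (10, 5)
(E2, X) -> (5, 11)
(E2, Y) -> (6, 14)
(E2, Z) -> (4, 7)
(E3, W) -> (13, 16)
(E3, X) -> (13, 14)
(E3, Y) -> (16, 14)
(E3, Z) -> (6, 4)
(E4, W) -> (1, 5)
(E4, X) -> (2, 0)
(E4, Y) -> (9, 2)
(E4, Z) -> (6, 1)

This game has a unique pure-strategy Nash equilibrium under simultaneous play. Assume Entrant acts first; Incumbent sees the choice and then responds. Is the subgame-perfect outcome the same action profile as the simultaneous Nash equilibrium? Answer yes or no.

Backward induction with Entrant moving first.
- W: Incumbent compares 16, 10, 13, 1 and picks E1; Entrant would get 4.
- X: Incumbent compares 15, 5, 13, 2 and picks E1; Entrant would get 1.
- Y: Incumbent compares 17, 6, 16, 9 and picks E1; Entrant would get 14.
- Z: Incumbent compares 19, 4, 6, 6 and picks E1; Entrant would get 19.
Entrant's induced payoffs are 4, 1, 14, 19, so Entrant commits to Z. Subgame-perfect outcome: (E1, Z) with payoffs (19, 19).
Now find the simultaneous Nash equilibrium.
Incumbent's best replies: W→E1; X→E1; Y→E1; Z→E1.
Entrant's best replies: E1→Z; E2→Y; E3→W; E4→W.
The unique mutual best reply is (E1, Z), giving (19, 19).
Sequential outcome (E1, Z) coincides with the Nash profile (E1, Z).

yes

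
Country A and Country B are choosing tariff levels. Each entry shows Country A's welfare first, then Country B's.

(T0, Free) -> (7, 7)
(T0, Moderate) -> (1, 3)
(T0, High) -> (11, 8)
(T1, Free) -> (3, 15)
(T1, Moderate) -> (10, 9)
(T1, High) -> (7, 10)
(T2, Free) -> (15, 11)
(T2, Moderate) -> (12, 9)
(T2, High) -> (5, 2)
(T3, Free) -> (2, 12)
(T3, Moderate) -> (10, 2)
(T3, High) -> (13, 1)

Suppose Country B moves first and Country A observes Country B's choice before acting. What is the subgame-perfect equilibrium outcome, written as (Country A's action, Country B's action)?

(T2, Free)

Solve by backward induction (Country B leads).
- Free → Country A plays T2 (best of 7, 3, 15, 2); Country B gets 11.
- Moderate → Country A plays T2 (best of 1, 10, 12, 10); Country B gets 9.
- High → Country A plays T3 (best of 11, 7, 5, 13); Country B gets 1.
Among 11, 9, 1, the best is 11 at Free. Subgame-perfect outcome: (T2, Free) with payoffs (15, 11).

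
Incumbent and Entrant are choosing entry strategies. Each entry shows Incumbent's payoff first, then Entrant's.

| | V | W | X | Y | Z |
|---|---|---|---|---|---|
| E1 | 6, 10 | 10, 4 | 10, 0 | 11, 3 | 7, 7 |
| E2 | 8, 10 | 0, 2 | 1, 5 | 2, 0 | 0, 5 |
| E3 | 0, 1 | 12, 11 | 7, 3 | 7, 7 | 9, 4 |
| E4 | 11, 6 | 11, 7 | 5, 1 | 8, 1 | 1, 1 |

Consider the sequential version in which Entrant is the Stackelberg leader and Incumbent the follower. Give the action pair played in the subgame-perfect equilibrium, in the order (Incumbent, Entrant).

Solve by backward induction (Entrant leads).
- V: BR = E4, leader payoff 6.
- W: BR = E3, leader payoff 11.
- X: BR = E1, leader payoff 0.
- Y: BR = E1, leader payoff 3.
- Z: BR = E3, leader payoff 4.
Among 6, 11, 0, 3, 4, the best is 11 at W. Subgame-perfect outcome: (E3, W) with payoffs (12, 11).

(E3, W)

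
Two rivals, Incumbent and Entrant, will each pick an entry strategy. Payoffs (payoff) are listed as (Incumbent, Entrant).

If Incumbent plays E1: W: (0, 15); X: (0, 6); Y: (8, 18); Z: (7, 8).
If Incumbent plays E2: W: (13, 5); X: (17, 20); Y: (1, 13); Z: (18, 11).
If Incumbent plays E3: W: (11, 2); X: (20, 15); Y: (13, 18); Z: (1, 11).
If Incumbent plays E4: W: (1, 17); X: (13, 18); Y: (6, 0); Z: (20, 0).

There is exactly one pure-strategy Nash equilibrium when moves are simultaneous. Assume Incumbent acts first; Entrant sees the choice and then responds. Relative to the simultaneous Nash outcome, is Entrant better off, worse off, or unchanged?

better off

Backward induction with Incumbent moving first.
- E1: Entrant compares 15, 6, 18, 8 and picks Y; Incumbent would get 8.
- E2: Entrant compares 5, 20, 13, 11 and picks X; Incumbent would get 17.
- E3: Entrant compares 2, 15, 18, 11 and picks Y; Incumbent would get 13.
- E4: Entrant compares 17, 18, 0, 0 and picks X; Incumbent would get 13.
Incumbent's induced payoffs are 8, 17, 13, 13, so Incumbent commits to E2. Subgame-perfect outcome: (E2, X) with payoffs (17, 20).
For the simultaneous game, intersect best replies.
Incumbent's best replies: W→E2; X→E3; Y→E3; Z→E4.
Entrant's best replies: E1→Y; E2→X; E3→Y; E4→X.
Only (E3, Y) has each player best-responding; Nash payoffs (13, 18).
Entrant earns 20 sequentially versus 18 at the Nash outcome: better off.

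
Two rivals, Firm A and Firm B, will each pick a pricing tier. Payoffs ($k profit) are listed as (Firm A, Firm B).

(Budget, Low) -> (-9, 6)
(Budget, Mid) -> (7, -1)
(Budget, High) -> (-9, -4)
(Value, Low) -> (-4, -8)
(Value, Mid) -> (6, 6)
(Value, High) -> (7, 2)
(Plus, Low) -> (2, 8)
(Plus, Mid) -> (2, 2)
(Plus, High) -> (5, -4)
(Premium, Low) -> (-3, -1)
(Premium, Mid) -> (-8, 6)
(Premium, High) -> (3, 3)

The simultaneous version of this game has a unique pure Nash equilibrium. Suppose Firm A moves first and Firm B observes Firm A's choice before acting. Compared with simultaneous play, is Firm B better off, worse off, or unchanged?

Firm B best-responds to each possible Firm A move:
- Budget: Firm B compares 6, -1, -4 and picks Low; Firm A would get -9.
- Value: Firm B compares -8, 6, 2 and picks Mid; Firm A would get 6.
- Plus: Firm B compares 8, 2, -4 and picks Low; Firm A would get 2.
- Premium: Firm B compares -1, 6, 3 and picks Mid; Firm A would get -8.
Maximizing over -9, 6, 2, -8, Firm A chooses Value. Subgame-perfect outcome: (Value, Mid) with payoffs (6, 6).
Under simultaneous play:
Firm A's best replies: Low→Plus; Mid→Budget; High→Value.
Firm B's best replies: Budget→Low; Value→Mid; Plus→Low; Premium→Mid.
Only (Plus, Low) has each player best-responding; Nash payoffs (2, 8).
Firm B earns 6 sequentially versus 8 at the Nash outcome: worse off.

worse off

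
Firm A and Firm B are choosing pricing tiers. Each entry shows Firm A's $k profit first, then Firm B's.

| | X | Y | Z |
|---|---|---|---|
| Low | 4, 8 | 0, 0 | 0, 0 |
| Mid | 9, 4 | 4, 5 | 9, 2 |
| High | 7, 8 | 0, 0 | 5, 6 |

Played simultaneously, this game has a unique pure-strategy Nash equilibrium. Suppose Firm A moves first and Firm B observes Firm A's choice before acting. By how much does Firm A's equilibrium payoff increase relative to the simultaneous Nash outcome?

Solve by backward induction (Firm A leads).
- Low: BR = X, leader payoff 4.
- Mid: BR = Y, leader payoff 4.
- High: BR = X, leader payoff 7.
Firm A's induced payoffs are 4, 4, 7, so Firm A commits to High. Subgame-perfect outcome: (High, X) with payoffs (7, 8).
Now find the simultaneous Nash equilibrium.
Firm A's best replies: X→Mid; Y→Mid; Z→Mid.
Firm B's best replies: Low→X; Mid→Y; High→X.
Only (Mid, Y) has each player best-responding; Nash payoffs (4, 5).
Firm A's commitment gain: 7 − 4 = 3.

3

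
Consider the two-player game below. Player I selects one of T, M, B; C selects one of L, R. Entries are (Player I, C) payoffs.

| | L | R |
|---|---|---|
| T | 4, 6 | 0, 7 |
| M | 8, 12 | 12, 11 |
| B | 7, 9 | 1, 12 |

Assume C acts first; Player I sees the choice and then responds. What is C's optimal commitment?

L

Solve by backward induction (C leads).
- L: BR = M, leader payoff 12.
- R: BR = M, leader payoff 11.
Maximizing over 12, 11, C chooses L. Subgame-perfect outcome: (M, L) with payoffs (8, 12).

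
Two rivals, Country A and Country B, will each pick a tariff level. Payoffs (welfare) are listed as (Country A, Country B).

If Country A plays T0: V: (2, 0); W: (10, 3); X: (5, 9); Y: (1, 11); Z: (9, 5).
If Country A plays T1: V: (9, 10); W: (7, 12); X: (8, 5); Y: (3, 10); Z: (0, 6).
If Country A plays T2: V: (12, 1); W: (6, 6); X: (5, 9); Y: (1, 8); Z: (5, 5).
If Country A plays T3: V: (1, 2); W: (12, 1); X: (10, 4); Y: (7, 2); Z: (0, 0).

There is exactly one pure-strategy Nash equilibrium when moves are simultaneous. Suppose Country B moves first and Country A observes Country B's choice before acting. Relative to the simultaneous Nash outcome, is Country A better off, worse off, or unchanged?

Backward induction with Country B moving first.
- V: BR = T2, leader payoff 1.
- W: BR = T3, leader payoff 1.
- X: BR = T3, leader payoff 4.
- Y: BR = T3, leader payoff 2.
- Z: BR = T0, leader payoff 5.
Among 1, 1, 4, 2, 5, the best is 5 at Z. Subgame-perfect outcome: (T0, Z) with payoffs (9, 5).
Now find the simultaneous Nash equilibrium.
Country A's best replies: V→T2; W→T3; X→T3; Y→T3; Z→T0.
Country B's best replies: T0→Y; T1→W; T2→X; T3→X.
Only (T3, X) has each player best-responding; Nash payoffs (10, 4).
Country A earns 9 sequentially versus 10 at the Nash outcome: worse off.

worse off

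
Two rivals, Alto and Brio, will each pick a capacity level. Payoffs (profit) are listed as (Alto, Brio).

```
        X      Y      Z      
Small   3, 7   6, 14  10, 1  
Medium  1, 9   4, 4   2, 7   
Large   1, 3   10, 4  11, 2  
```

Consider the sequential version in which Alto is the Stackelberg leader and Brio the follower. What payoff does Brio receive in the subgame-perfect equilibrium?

4

Work backward from Brio's decision.
- Small: BR = Y, leader payoff 6.
- Medium: BR = X, leader payoff 1.
- Large: BR = Y, leader payoff 10.
Among 6, 1, 10, the best is 10 at Large. Subgame-perfect outcome: (Large, Y) with payoffs (10, 4).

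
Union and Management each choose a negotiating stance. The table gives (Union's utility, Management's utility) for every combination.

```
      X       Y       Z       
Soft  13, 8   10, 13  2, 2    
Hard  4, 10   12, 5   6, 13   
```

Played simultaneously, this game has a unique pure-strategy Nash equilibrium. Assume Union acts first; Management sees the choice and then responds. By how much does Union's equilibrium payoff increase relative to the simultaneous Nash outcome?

4

Management best-responds to each possible Union move:
- Soft → Management plays Y (best of 8, 13, 2); Union gets 10.
- Hard → Management plays Z (best of 10, 5, 13); Union gets 6.
Maximizing over 10, 6, Union chooses Soft. Subgame-perfect outcome: (Soft, Y) with payoffs (10, 13).
Under simultaneous play:
Union's best replies: X→Soft; Y→Hard; Z→Hard.
Management's best replies: Soft→Y; Hard→Z.
The unique mutual best reply is (Hard, Z), giving (6, 13).
Union's commitment gain: 10 − 6 = 4.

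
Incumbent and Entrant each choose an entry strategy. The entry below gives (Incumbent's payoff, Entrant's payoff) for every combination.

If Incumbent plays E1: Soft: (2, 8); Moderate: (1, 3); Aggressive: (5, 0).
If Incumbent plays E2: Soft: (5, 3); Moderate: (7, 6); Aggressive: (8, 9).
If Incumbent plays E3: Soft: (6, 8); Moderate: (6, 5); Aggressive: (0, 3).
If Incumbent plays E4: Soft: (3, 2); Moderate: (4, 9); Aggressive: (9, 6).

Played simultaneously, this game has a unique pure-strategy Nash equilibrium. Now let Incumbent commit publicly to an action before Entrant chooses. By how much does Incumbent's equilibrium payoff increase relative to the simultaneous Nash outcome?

2

Work backward from Entrant's decision.
- E1 → Entrant plays Soft (best of 8, 3, 0); Incumbent gets 2.
- E2 → Entrant plays Aggressive (best of 3, 6, 9); Incumbent gets 8.
- E3 → Entrant plays Soft (best of 8, 5, 3); Incumbent gets 6.
- E4 → Entrant plays Moderate (best of 2, 9, 6); Incumbent gets 4.
Maximizing over 2, 8, 6, 4, Incumbent chooses E2. Subgame-perfect outcome: (E2, Aggressive) with payoffs (8, 9).
Under simultaneous play:
Incumbent's best replies: Soft→E3; Moderate→E2; Aggressive→E4.
Entrant's best replies: E1→Soft; E2→Aggressive; E3→Soft; E4→Moderate.
Only (E3, Soft) has each player best-responding; Nash payoffs (6, 8).
Incumbent's commitment gain: 8 − 6 = 2.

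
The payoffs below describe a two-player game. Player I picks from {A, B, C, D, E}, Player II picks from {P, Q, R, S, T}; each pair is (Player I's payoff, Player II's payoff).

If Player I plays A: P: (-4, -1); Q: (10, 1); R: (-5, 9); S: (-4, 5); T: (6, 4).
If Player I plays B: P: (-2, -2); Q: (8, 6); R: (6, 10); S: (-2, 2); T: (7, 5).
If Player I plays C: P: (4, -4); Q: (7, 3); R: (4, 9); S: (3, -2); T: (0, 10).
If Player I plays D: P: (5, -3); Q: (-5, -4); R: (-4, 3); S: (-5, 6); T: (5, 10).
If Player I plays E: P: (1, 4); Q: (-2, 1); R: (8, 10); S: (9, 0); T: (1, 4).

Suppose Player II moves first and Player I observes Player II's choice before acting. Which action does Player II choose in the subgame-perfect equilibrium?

R

Player I best-responds to each possible Player II move:
- P → Player I plays D (best of -4, -2, 4, 5, 1); Player II gets -3.
- Q → Player I plays A (best of 10, 8, 7, -5, -2); Player II gets 1.
- R → Player I plays E (best of -5, 6, 4, -4, 8); Player II gets 10.
- S → Player I plays E (best of -4, -2, 3, -5, 9); Player II gets 0.
- T → Player I plays B (best of 6, 7, 0, 5, 1); Player II gets 5.
Player II's induced payoffs are -3, 1, 10, 0, 5, so Player II commits to R. Subgame-perfect outcome: (E, R) with payoffs (8, 10).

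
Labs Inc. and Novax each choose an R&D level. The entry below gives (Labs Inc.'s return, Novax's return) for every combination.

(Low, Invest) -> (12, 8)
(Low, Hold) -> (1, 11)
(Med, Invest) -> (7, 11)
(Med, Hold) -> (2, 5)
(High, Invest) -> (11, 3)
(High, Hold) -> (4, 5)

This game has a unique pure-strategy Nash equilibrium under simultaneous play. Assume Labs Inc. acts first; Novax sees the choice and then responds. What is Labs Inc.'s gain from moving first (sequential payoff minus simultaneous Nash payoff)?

3

Novax best-responds to each possible Labs Inc. move:
- Low: BR = Hold, leader payoff 1.
- Med: BR = Invest, leader payoff 7.
- High: BR = Hold, leader payoff 4.
Labs Inc.'s induced payoffs are 1, 7, 4, so Labs Inc. commits to Med. Subgame-perfect outcome: (Med, Invest) with payoffs (7, 11).
Now find the simultaneous Nash equilibrium.
Labs Inc.'s best replies: Invest→Low; Hold→High.
Novax's best replies: Low→Hold; Med→Invest; High→Hold.
Only (High, Hold) has each player best-responding; Nash payoffs (4, 5).
Labs Inc.'s commitment gain: 7 − 4 = 3.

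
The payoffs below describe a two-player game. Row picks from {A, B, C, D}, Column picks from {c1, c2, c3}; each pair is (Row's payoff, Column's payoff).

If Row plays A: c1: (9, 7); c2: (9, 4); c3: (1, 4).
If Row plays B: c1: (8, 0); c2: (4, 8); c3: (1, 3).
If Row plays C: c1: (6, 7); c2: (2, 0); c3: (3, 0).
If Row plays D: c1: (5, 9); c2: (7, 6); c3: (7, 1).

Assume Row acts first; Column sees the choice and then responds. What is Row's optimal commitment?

Column best-responds to each possible Row move:
- A → Column plays c1 (best of 7, 4, 4); Row gets 9.
- B → Column plays c2 (best of 0, 8, 3); Row gets 4.
- C → Column plays c1 (best of 7, 0, 0); Row gets 6.
- D → Column plays c1 (best of 9, 6, 1); Row gets 5.
Row's induced payoffs are 9, 4, 6, 5, so Row commits to A. Subgame-perfect outcome: (A, c1) with payoffs (9, 7).

A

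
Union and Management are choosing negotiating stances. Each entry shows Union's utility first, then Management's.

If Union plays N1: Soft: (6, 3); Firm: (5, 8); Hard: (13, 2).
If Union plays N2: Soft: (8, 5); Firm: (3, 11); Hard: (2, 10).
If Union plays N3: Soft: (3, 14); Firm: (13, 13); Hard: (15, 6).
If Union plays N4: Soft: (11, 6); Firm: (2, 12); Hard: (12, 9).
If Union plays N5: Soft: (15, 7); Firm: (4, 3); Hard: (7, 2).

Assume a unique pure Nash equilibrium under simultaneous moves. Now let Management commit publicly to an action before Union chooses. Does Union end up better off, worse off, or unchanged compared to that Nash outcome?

Backward induction with Management moving first.
- Soft: BR = N5, leader payoff 7.
- Firm: BR = N3, leader payoff 13.
- Hard: BR = N3, leader payoff 6.
Among 7, 13, 6, the best is 13 at Firm. Subgame-perfect outcome: (N3, Firm) with payoffs (13, 13).
Now find the simultaneous Nash equilibrium.
Union's best replies: Soft→N5; Firm→N3; Hard→N3.
Management's best replies: N1→Firm; N2→Firm; N3→Soft; N4→Firm; N5→Soft.
The unique mutual best reply is (N5, Soft), giving (15, 7).
Union earns 13 sequentially versus 15 at the Nash outcome: worse off.

worse off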